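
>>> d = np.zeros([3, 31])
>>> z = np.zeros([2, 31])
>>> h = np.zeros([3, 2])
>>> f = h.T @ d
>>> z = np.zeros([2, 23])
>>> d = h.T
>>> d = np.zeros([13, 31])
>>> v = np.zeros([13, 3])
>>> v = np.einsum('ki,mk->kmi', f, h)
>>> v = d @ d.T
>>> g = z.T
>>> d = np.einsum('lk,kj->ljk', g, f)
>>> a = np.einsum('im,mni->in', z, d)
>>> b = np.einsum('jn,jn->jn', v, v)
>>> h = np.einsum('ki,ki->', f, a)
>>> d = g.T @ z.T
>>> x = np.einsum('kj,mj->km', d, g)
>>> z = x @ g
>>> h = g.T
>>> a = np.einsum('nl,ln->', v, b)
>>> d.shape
(2, 2)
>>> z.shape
(2, 2)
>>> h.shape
(2, 23)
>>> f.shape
(2, 31)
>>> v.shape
(13, 13)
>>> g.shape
(23, 2)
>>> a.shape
()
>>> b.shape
(13, 13)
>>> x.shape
(2, 23)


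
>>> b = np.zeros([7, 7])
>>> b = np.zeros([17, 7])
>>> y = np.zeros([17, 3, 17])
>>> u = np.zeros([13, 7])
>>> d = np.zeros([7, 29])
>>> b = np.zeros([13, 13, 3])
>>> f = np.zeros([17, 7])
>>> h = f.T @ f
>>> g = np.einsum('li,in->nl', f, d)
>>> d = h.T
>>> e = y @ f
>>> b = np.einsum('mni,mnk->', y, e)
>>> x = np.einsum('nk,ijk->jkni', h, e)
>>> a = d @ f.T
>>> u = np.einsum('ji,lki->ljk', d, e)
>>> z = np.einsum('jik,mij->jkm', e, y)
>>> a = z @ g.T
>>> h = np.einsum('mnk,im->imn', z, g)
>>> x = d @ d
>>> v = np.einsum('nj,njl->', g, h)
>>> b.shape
()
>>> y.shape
(17, 3, 17)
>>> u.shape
(17, 7, 3)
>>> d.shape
(7, 7)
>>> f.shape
(17, 7)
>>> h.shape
(29, 17, 7)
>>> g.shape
(29, 17)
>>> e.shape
(17, 3, 7)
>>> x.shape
(7, 7)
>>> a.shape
(17, 7, 29)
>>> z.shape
(17, 7, 17)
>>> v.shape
()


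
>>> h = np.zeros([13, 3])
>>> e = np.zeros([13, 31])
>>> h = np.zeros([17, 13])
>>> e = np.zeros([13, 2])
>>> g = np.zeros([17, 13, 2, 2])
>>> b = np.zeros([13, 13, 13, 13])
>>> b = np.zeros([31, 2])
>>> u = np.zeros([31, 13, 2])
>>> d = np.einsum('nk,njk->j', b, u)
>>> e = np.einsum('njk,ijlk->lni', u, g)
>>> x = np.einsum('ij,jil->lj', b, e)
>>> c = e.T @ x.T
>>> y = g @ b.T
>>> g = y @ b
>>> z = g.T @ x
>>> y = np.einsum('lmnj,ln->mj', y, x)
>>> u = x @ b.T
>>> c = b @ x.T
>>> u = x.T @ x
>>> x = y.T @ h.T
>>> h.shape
(17, 13)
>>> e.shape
(2, 31, 17)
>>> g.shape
(17, 13, 2, 2)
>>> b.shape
(31, 2)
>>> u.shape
(2, 2)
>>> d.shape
(13,)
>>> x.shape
(31, 17)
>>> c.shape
(31, 17)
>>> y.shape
(13, 31)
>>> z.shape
(2, 2, 13, 2)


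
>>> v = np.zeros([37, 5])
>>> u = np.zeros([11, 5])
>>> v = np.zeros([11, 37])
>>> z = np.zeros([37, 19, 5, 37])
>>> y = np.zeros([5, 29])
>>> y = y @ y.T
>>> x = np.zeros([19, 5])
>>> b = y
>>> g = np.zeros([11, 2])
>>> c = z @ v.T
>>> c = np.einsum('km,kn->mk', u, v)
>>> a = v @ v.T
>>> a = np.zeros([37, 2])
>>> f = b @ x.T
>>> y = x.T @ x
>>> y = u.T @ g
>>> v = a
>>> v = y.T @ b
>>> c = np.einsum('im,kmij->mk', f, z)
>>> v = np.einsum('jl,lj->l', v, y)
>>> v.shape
(5,)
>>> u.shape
(11, 5)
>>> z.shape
(37, 19, 5, 37)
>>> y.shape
(5, 2)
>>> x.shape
(19, 5)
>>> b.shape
(5, 5)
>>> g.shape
(11, 2)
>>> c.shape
(19, 37)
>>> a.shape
(37, 2)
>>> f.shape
(5, 19)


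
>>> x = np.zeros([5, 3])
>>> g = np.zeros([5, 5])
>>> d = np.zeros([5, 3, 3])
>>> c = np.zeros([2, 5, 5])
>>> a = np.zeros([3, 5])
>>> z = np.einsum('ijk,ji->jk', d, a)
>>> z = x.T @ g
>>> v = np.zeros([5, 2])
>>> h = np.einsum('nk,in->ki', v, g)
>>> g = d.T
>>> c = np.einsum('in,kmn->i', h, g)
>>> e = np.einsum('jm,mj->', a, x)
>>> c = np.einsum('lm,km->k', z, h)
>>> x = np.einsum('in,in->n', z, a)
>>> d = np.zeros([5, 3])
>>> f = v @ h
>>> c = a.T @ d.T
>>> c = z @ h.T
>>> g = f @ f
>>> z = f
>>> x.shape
(5,)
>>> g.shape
(5, 5)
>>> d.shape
(5, 3)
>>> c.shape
(3, 2)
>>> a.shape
(3, 5)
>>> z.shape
(5, 5)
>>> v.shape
(5, 2)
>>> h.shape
(2, 5)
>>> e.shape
()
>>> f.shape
(5, 5)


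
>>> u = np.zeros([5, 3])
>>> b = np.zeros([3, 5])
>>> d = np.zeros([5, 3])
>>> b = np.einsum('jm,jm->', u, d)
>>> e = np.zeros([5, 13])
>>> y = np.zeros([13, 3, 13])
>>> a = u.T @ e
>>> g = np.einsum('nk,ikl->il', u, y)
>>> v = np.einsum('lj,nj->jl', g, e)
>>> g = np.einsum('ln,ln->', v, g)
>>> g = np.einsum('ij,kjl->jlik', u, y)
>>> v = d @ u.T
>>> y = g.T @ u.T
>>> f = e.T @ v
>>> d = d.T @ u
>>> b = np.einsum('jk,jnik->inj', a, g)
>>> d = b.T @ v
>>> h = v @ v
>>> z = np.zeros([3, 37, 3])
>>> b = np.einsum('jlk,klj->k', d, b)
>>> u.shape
(5, 3)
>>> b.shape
(5,)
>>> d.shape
(3, 13, 5)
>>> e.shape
(5, 13)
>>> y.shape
(13, 5, 13, 5)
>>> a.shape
(3, 13)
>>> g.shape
(3, 13, 5, 13)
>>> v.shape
(5, 5)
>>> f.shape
(13, 5)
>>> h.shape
(5, 5)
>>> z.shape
(3, 37, 3)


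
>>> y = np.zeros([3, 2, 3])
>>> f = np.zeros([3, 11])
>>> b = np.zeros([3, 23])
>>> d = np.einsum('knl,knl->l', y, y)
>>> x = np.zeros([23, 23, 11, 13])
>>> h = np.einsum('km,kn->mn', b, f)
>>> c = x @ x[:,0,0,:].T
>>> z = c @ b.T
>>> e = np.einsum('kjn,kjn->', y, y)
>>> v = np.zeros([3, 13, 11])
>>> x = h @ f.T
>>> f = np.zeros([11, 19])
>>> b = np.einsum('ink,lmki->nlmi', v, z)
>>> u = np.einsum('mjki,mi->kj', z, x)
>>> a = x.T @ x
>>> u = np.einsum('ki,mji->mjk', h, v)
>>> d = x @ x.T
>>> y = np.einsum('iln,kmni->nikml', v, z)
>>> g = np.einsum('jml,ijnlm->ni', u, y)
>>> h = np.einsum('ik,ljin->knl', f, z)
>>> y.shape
(11, 3, 23, 23, 13)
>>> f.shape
(11, 19)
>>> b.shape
(13, 23, 23, 3)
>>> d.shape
(23, 23)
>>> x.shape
(23, 3)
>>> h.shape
(19, 3, 23)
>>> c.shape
(23, 23, 11, 23)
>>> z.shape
(23, 23, 11, 3)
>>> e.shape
()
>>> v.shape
(3, 13, 11)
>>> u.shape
(3, 13, 23)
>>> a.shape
(3, 3)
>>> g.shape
(23, 11)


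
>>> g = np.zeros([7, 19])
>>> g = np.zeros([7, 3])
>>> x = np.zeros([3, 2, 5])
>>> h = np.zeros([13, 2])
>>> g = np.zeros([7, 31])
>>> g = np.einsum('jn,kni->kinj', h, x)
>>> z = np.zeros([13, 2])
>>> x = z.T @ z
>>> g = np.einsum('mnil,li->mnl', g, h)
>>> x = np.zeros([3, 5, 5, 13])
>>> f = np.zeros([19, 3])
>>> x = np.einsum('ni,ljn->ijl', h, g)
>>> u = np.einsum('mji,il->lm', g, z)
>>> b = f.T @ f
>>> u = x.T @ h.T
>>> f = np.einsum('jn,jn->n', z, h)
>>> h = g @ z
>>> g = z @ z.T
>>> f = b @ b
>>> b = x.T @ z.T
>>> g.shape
(13, 13)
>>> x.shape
(2, 5, 3)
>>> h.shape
(3, 5, 2)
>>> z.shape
(13, 2)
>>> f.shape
(3, 3)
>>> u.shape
(3, 5, 13)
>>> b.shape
(3, 5, 13)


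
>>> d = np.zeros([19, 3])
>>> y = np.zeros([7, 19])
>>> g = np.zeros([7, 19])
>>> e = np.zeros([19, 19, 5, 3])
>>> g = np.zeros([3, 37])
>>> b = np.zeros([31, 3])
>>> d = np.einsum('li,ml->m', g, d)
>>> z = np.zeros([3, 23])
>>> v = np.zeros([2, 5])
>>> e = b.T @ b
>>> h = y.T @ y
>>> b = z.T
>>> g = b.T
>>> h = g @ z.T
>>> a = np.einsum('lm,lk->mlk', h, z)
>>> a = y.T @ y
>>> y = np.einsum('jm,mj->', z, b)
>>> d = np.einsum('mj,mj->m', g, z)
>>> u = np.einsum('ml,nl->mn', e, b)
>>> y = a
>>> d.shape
(3,)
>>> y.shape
(19, 19)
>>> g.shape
(3, 23)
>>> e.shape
(3, 3)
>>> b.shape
(23, 3)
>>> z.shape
(3, 23)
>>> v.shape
(2, 5)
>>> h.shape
(3, 3)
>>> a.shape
(19, 19)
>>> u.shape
(3, 23)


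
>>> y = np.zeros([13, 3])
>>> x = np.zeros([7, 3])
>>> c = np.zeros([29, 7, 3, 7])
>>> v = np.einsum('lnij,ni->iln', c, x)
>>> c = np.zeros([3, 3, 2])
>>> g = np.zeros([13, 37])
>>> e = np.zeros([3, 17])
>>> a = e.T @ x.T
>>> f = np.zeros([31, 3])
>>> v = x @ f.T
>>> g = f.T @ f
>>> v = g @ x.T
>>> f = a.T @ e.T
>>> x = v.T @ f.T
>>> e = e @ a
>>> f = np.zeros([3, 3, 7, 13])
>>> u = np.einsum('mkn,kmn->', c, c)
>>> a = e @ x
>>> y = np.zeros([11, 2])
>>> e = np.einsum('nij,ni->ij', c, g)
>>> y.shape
(11, 2)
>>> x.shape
(7, 7)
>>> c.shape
(3, 3, 2)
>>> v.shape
(3, 7)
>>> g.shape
(3, 3)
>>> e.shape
(3, 2)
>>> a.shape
(3, 7)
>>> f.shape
(3, 3, 7, 13)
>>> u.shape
()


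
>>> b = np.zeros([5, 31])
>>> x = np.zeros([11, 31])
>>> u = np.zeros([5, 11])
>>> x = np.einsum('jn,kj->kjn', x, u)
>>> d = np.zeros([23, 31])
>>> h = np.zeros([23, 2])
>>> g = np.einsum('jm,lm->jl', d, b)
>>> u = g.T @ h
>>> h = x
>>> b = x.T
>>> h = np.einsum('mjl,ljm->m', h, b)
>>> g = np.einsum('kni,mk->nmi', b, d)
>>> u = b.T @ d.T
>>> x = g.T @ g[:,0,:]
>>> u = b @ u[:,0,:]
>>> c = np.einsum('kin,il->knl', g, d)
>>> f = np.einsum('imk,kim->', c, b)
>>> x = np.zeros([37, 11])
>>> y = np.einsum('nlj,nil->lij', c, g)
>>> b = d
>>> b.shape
(23, 31)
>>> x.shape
(37, 11)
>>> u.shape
(31, 11, 23)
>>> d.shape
(23, 31)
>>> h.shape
(5,)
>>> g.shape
(11, 23, 5)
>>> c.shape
(11, 5, 31)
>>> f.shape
()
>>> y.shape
(5, 23, 31)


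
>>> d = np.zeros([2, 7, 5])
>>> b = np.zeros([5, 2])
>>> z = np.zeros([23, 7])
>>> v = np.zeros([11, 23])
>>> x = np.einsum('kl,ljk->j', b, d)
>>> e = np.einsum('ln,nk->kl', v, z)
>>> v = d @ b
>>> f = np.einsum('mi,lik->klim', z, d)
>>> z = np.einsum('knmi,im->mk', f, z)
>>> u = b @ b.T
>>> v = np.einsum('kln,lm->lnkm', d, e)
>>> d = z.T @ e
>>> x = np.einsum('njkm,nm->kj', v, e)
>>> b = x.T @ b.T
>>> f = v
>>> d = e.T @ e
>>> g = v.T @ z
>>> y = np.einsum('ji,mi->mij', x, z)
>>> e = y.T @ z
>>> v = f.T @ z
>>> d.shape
(11, 11)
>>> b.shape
(5, 5)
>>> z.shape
(7, 5)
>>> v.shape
(11, 2, 5, 5)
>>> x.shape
(2, 5)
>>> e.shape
(2, 5, 5)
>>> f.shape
(7, 5, 2, 11)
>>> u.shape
(5, 5)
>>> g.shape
(11, 2, 5, 5)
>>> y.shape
(7, 5, 2)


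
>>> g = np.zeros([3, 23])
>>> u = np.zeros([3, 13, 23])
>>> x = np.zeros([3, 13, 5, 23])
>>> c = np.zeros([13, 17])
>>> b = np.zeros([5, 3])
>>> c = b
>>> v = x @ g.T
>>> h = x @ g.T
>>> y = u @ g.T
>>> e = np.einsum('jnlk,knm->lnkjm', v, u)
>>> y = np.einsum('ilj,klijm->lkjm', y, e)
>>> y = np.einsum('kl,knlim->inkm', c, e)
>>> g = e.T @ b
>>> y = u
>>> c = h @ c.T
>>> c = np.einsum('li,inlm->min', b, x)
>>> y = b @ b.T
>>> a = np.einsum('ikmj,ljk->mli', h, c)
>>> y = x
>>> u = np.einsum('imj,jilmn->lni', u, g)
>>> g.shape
(23, 3, 3, 13, 3)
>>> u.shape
(3, 3, 3)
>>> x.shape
(3, 13, 5, 23)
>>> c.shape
(23, 3, 13)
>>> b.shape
(5, 3)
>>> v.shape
(3, 13, 5, 3)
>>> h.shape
(3, 13, 5, 3)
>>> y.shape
(3, 13, 5, 23)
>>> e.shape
(5, 13, 3, 3, 23)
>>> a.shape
(5, 23, 3)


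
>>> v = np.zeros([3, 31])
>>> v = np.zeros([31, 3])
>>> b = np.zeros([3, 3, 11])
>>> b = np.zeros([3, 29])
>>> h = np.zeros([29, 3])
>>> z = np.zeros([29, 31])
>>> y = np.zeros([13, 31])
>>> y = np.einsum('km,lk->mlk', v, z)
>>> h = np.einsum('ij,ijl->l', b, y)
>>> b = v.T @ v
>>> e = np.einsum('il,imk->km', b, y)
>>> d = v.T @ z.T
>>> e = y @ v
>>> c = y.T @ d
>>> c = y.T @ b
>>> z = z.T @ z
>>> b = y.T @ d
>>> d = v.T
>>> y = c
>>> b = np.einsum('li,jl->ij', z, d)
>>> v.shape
(31, 3)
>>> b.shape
(31, 3)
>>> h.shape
(31,)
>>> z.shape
(31, 31)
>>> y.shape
(31, 29, 3)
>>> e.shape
(3, 29, 3)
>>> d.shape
(3, 31)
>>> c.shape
(31, 29, 3)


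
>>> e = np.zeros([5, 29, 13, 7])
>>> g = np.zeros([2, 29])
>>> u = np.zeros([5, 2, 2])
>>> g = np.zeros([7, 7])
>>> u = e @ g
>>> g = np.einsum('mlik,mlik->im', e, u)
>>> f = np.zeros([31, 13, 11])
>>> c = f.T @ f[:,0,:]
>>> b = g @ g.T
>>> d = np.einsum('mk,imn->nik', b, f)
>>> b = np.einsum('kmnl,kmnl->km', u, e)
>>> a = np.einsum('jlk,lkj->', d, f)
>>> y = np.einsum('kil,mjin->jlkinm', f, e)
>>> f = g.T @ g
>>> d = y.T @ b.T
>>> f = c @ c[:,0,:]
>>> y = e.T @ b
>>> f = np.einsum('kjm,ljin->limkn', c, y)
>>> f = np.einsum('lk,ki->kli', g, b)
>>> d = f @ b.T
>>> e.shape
(5, 29, 13, 7)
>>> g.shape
(13, 5)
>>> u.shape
(5, 29, 13, 7)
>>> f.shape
(5, 13, 29)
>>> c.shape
(11, 13, 11)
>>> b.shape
(5, 29)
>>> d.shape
(5, 13, 5)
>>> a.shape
()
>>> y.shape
(7, 13, 29, 29)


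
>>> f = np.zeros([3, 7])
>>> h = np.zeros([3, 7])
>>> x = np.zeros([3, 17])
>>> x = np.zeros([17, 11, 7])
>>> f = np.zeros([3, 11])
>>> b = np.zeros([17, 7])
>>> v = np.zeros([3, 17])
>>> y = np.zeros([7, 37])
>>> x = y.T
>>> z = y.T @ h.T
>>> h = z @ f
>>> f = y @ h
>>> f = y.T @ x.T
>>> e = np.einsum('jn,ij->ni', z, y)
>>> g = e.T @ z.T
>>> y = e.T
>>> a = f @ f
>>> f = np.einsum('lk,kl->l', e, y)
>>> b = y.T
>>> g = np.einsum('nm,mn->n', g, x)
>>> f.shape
(3,)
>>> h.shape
(37, 11)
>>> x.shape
(37, 7)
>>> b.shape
(3, 7)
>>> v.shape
(3, 17)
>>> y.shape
(7, 3)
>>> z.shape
(37, 3)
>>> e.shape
(3, 7)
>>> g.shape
(7,)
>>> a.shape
(37, 37)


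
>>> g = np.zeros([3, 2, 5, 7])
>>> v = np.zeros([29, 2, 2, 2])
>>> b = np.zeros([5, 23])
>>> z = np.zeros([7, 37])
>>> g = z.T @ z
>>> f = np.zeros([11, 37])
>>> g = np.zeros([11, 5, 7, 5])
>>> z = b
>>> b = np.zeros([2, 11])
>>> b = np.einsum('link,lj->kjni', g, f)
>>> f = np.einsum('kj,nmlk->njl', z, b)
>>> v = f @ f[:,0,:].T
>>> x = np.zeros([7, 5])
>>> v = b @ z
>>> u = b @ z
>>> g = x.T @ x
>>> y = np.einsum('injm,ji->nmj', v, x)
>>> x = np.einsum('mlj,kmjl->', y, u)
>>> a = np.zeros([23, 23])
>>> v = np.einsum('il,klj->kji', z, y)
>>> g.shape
(5, 5)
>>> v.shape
(37, 7, 5)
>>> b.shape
(5, 37, 7, 5)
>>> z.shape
(5, 23)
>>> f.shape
(5, 23, 7)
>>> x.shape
()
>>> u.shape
(5, 37, 7, 23)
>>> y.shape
(37, 23, 7)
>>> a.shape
(23, 23)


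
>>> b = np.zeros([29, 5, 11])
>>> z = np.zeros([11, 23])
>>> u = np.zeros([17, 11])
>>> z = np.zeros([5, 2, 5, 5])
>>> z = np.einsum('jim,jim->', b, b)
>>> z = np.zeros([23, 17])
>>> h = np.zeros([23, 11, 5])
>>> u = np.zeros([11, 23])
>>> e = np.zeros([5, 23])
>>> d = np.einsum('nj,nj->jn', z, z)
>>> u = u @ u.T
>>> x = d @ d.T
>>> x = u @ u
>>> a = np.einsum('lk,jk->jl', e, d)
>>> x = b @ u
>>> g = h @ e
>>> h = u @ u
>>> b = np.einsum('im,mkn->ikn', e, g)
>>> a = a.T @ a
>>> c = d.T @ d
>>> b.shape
(5, 11, 23)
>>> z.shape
(23, 17)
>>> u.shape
(11, 11)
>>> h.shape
(11, 11)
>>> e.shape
(5, 23)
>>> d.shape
(17, 23)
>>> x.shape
(29, 5, 11)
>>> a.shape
(5, 5)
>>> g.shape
(23, 11, 23)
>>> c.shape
(23, 23)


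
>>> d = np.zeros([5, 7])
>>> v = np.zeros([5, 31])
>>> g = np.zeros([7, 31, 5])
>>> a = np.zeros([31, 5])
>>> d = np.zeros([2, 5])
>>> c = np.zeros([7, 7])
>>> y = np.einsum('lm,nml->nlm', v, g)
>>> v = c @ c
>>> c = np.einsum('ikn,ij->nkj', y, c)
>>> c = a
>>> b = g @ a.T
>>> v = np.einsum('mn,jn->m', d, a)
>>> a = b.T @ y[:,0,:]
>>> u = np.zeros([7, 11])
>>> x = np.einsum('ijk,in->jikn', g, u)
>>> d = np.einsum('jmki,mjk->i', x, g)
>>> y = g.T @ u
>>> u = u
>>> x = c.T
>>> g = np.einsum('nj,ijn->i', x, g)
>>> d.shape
(11,)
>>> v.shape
(2,)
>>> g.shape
(7,)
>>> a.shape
(31, 31, 31)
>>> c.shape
(31, 5)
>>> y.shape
(5, 31, 11)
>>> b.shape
(7, 31, 31)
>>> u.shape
(7, 11)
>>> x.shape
(5, 31)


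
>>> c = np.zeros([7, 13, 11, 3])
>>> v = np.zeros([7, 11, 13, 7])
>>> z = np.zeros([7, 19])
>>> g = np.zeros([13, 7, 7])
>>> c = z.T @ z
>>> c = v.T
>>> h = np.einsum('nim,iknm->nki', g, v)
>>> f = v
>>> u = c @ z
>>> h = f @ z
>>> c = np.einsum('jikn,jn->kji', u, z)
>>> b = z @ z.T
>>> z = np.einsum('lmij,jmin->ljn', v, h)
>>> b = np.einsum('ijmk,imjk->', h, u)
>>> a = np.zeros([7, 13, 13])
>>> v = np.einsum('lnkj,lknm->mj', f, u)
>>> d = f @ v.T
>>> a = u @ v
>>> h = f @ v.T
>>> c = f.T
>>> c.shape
(7, 13, 11, 7)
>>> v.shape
(19, 7)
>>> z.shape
(7, 7, 19)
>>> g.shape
(13, 7, 7)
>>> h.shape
(7, 11, 13, 19)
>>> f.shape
(7, 11, 13, 7)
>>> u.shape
(7, 13, 11, 19)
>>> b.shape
()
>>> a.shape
(7, 13, 11, 7)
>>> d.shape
(7, 11, 13, 19)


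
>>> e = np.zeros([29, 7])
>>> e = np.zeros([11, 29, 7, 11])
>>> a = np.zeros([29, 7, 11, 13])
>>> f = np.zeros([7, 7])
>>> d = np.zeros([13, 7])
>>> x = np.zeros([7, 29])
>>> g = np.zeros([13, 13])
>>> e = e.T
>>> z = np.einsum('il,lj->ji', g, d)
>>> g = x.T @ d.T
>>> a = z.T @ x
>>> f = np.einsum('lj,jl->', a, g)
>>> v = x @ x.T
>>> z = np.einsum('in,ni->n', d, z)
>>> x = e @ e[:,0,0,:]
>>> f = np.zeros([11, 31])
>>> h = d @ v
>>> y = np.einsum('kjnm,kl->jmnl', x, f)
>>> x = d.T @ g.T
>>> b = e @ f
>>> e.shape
(11, 7, 29, 11)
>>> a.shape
(13, 29)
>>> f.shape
(11, 31)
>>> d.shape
(13, 7)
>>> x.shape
(7, 29)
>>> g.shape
(29, 13)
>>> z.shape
(7,)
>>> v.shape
(7, 7)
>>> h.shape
(13, 7)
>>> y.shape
(7, 11, 29, 31)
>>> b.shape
(11, 7, 29, 31)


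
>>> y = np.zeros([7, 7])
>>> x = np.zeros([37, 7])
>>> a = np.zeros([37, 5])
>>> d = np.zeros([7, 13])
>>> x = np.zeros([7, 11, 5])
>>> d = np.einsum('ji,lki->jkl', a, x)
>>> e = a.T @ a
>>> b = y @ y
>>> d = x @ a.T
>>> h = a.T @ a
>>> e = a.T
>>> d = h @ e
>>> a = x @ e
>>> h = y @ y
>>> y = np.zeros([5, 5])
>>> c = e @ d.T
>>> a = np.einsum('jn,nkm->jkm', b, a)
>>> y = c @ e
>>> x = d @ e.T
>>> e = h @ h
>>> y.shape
(5, 37)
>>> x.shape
(5, 5)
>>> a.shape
(7, 11, 37)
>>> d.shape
(5, 37)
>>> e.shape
(7, 7)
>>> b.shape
(7, 7)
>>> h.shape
(7, 7)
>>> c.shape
(5, 5)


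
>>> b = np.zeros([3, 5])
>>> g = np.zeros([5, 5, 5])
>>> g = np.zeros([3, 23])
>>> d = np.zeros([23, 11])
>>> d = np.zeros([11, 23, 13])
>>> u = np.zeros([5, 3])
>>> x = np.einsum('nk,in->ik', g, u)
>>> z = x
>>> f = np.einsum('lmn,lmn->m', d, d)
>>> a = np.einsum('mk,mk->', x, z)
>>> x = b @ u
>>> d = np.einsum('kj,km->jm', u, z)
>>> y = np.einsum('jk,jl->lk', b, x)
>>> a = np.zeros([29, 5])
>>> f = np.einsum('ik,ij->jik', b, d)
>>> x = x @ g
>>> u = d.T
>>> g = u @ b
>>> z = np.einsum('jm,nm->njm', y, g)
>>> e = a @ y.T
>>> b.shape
(3, 5)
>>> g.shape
(23, 5)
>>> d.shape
(3, 23)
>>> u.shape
(23, 3)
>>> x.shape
(3, 23)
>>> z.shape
(23, 3, 5)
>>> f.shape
(23, 3, 5)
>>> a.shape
(29, 5)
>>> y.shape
(3, 5)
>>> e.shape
(29, 3)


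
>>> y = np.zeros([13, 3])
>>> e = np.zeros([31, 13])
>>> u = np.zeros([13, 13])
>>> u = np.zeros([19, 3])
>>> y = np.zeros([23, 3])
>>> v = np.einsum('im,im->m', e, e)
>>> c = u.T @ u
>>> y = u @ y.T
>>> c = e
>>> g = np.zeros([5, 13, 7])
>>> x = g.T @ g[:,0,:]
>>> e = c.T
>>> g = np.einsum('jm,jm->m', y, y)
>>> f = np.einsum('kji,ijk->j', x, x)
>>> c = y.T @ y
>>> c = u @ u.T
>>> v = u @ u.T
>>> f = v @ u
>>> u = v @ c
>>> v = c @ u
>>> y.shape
(19, 23)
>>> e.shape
(13, 31)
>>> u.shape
(19, 19)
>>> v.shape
(19, 19)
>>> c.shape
(19, 19)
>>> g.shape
(23,)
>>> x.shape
(7, 13, 7)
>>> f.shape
(19, 3)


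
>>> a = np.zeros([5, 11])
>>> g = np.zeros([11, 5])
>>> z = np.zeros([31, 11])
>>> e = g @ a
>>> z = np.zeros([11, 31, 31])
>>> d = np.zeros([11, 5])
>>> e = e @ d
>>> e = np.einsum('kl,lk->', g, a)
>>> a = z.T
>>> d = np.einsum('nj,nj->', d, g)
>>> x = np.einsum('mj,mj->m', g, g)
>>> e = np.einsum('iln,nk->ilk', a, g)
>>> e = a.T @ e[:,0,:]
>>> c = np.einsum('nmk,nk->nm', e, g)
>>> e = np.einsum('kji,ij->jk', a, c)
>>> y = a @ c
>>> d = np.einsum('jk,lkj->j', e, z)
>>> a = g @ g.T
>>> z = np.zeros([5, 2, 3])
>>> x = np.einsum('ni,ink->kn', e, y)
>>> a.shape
(11, 11)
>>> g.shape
(11, 5)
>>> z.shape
(5, 2, 3)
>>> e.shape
(31, 31)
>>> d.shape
(31,)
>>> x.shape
(31, 31)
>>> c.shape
(11, 31)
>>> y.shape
(31, 31, 31)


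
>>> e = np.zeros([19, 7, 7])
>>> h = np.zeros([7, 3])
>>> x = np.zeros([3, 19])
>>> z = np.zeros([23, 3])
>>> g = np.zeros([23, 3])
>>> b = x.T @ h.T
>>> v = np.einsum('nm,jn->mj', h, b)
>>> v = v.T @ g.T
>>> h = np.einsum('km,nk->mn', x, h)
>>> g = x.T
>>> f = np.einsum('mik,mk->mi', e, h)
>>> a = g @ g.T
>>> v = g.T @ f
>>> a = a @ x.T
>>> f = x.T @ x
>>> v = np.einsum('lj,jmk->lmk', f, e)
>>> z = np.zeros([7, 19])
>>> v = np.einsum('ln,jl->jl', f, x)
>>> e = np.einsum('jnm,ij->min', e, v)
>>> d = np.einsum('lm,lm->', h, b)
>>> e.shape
(7, 3, 7)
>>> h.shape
(19, 7)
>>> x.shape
(3, 19)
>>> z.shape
(7, 19)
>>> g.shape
(19, 3)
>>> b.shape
(19, 7)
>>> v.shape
(3, 19)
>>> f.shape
(19, 19)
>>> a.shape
(19, 3)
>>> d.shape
()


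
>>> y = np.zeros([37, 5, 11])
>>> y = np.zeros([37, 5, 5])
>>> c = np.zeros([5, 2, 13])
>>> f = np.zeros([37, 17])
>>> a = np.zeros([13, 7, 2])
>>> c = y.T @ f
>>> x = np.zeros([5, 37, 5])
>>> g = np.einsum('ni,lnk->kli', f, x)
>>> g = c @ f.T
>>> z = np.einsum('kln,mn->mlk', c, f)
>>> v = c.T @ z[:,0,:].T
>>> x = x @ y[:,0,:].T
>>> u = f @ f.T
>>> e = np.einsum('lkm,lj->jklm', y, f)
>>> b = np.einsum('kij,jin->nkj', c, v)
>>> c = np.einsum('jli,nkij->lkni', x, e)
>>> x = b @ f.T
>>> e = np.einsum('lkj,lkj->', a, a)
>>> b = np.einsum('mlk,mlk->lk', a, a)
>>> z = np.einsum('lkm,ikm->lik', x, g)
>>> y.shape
(37, 5, 5)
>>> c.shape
(37, 5, 17, 37)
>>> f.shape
(37, 17)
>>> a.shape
(13, 7, 2)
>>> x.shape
(37, 5, 37)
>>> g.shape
(5, 5, 37)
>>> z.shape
(37, 5, 5)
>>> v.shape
(17, 5, 37)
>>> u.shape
(37, 37)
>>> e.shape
()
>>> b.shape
(7, 2)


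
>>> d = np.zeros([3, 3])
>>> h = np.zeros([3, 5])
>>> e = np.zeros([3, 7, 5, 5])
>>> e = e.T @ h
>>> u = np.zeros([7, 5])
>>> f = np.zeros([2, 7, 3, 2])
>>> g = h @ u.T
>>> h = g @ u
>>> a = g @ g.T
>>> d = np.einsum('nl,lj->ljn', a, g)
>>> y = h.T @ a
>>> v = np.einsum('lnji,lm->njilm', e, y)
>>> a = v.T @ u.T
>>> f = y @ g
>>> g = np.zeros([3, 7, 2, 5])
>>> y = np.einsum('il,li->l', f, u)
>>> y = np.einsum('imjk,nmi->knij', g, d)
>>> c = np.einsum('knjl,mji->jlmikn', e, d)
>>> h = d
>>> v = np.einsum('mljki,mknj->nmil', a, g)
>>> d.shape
(3, 7, 3)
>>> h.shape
(3, 7, 3)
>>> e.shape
(5, 5, 7, 5)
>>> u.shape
(7, 5)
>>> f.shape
(5, 7)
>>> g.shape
(3, 7, 2, 5)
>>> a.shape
(3, 5, 5, 7, 7)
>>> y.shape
(5, 3, 3, 2)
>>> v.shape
(2, 3, 7, 5)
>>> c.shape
(7, 5, 3, 3, 5, 5)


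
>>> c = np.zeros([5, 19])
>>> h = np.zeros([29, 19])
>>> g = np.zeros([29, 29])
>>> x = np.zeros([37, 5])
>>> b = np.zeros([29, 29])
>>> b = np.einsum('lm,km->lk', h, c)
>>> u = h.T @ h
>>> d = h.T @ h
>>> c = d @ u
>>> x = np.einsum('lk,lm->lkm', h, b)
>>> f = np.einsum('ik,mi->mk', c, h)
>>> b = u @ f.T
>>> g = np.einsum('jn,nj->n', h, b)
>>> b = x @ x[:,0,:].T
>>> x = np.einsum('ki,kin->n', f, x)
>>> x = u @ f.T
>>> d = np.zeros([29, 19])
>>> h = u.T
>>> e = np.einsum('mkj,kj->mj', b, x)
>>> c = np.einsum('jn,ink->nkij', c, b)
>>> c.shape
(19, 29, 29, 19)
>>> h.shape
(19, 19)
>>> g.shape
(19,)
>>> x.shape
(19, 29)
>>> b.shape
(29, 19, 29)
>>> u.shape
(19, 19)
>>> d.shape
(29, 19)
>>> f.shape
(29, 19)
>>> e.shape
(29, 29)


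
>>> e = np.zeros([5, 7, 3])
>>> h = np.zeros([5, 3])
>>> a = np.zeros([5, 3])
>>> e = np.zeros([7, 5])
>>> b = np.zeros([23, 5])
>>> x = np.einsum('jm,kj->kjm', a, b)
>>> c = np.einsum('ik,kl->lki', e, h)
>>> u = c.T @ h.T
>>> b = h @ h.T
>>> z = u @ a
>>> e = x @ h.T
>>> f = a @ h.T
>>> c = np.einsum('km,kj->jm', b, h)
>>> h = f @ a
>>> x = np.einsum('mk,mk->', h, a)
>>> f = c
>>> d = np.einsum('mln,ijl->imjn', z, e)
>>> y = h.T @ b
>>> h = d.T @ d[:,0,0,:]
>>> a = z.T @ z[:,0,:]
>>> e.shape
(23, 5, 5)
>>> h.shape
(3, 5, 7, 3)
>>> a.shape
(3, 5, 3)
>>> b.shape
(5, 5)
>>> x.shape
()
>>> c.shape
(3, 5)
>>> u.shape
(7, 5, 5)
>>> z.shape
(7, 5, 3)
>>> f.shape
(3, 5)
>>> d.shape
(23, 7, 5, 3)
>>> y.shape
(3, 5)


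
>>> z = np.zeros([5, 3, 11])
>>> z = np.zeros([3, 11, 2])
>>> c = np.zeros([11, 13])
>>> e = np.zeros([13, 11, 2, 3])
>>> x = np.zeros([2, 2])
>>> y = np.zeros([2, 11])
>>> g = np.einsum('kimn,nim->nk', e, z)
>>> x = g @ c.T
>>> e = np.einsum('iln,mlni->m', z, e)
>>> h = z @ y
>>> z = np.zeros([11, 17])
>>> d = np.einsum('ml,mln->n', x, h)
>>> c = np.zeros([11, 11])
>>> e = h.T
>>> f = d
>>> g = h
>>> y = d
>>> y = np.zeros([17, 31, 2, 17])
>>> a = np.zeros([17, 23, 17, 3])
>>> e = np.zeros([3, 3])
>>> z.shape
(11, 17)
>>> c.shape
(11, 11)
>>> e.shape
(3, 3)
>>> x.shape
(3, 11)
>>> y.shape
(17, 31, 2, 17)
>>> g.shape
(3, 11, 11)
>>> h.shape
(3, 11, 11)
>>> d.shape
(11,)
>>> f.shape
(11,)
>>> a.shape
(17, 23, 17, 3)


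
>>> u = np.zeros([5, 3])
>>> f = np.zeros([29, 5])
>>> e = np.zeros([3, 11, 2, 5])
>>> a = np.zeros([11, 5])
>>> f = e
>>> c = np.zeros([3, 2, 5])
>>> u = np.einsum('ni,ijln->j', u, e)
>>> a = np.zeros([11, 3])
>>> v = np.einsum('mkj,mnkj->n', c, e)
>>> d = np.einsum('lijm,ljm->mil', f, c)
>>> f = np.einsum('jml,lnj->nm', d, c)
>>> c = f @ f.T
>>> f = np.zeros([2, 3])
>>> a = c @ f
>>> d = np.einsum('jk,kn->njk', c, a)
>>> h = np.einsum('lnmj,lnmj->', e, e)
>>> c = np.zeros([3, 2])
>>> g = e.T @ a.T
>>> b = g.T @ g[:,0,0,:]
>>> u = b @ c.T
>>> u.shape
(2, 11, 2, 3)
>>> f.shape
(2, 3)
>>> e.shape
(3, 11, 2, 5)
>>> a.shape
(2, 3)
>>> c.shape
(3, 2)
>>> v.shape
(11,)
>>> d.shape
(3, 2, 2)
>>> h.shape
()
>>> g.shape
(5, 2, 11, 2)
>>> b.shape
(2, 11, 2, 2)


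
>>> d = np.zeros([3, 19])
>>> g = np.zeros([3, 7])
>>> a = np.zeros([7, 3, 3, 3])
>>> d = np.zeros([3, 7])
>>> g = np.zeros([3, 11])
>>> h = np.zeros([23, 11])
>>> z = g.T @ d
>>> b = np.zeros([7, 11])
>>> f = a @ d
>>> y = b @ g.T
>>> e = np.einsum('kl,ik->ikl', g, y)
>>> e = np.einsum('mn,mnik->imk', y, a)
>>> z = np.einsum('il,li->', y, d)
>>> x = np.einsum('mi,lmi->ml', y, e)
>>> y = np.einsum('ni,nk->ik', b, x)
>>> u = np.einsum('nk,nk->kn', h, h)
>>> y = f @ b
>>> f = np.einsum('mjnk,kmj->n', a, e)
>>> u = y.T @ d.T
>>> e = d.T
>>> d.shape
(3, 7)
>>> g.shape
(3, 11)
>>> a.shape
(7, 3, 3, 3)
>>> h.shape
(23, 11)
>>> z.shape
()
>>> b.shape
(7, 11)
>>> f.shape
(3,)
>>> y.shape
(7, 3, 3, 11)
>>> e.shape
(7, 3)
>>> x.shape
(7, 3)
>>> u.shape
(11, 3, 3, 3)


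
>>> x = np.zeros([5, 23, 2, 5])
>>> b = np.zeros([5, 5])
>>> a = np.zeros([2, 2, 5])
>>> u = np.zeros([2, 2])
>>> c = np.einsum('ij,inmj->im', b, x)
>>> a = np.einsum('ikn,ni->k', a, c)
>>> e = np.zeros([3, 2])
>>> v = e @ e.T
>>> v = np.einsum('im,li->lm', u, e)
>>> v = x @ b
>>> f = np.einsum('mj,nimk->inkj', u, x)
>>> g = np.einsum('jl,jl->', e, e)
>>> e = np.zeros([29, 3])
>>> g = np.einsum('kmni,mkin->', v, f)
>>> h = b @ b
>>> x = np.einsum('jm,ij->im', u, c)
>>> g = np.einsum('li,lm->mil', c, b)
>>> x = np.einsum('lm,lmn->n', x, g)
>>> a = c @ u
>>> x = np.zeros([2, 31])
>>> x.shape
(2, 31)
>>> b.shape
(5, 5)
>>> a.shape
(5, 2)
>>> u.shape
(2, 2)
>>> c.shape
(5, 2)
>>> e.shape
(29, 3)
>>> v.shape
(5, 23, 2, 5)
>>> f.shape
(23, 5, 5, 2)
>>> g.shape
(5, 2, 5)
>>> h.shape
(5, 5)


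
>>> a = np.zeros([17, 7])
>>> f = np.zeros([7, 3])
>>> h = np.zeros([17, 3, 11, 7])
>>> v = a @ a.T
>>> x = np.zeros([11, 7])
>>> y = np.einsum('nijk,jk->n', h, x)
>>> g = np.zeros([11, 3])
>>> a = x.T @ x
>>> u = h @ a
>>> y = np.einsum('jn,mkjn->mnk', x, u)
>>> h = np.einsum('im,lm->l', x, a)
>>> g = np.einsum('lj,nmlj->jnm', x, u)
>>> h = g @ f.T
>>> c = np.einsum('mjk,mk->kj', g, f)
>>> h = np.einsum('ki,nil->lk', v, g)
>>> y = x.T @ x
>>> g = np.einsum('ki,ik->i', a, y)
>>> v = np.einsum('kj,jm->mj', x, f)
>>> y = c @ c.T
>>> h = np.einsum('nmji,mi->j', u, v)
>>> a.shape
(7, 7)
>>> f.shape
(7, 3)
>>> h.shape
(11,)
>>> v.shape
(3, 7)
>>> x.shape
(11, 7)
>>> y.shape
(3, 3)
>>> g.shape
(7,)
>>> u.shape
(17, 3, 11, 7)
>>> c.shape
(3, 17)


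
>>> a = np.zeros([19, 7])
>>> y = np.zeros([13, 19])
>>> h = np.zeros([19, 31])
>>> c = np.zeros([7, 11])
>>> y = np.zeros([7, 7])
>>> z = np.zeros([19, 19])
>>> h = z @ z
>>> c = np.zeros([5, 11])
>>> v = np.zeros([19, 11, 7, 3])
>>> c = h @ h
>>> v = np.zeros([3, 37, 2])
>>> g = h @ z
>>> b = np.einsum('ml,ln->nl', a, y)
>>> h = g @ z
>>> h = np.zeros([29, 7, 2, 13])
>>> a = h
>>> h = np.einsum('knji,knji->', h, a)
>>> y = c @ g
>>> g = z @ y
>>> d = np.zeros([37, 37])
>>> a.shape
(29, 7, 2, 13)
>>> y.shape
(19, 19)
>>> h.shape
()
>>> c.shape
(19, 19)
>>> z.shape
(19, 19)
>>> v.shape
(3, 37, 2)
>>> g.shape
(19, 19)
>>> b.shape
(7, 7)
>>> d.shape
(37, 37)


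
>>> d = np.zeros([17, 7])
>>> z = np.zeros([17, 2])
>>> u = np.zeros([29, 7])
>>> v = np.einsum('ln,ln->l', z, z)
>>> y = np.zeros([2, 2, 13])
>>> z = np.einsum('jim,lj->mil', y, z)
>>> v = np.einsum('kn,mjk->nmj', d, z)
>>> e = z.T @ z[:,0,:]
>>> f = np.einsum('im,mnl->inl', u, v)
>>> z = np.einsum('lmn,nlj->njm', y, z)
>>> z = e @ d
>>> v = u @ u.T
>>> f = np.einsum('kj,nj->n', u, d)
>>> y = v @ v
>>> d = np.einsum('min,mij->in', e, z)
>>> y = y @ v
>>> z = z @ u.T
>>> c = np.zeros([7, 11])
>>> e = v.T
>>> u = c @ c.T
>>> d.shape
(2, 17)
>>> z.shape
(17, 2, 29)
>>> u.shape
(7, 7)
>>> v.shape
(29, 29)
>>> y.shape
(29, 29)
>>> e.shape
(29, 29)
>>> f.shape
(17,)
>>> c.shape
(7, 11)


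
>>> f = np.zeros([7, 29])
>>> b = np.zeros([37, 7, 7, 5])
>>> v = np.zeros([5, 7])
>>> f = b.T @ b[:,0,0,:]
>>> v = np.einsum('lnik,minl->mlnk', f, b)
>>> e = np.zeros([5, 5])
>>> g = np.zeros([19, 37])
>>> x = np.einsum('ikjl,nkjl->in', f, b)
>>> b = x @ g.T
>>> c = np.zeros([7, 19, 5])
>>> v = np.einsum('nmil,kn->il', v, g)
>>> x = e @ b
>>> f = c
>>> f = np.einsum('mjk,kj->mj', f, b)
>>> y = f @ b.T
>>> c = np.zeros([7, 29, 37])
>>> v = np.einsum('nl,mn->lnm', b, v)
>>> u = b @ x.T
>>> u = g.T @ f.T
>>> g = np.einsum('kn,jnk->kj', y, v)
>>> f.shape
(7, 19)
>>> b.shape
(5, 19)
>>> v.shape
(19, 5, 7)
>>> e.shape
(5, 5)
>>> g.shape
(7, 19)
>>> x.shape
(5, 19)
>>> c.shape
(7, 29, 37)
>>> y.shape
(7, 5)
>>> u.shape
(37, 7)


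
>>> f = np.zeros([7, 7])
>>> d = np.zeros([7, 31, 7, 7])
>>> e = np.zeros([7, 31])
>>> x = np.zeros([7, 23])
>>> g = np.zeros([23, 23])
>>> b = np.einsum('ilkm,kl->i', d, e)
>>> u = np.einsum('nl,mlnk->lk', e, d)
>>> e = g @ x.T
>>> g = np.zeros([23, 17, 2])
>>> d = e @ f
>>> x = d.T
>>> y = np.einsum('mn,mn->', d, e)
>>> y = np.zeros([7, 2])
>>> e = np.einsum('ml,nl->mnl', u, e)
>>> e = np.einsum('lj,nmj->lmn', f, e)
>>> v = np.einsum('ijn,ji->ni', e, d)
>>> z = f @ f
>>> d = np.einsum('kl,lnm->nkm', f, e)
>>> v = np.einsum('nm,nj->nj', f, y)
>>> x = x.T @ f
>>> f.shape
(7, 7)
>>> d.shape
(23, 7, 31)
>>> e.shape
(7, 23, 31)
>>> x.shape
(23, 7)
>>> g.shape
(23, 17, 2)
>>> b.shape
(7,)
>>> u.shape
(31, 7)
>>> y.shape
(7, 2)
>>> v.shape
(7, 2)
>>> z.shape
(7, 7)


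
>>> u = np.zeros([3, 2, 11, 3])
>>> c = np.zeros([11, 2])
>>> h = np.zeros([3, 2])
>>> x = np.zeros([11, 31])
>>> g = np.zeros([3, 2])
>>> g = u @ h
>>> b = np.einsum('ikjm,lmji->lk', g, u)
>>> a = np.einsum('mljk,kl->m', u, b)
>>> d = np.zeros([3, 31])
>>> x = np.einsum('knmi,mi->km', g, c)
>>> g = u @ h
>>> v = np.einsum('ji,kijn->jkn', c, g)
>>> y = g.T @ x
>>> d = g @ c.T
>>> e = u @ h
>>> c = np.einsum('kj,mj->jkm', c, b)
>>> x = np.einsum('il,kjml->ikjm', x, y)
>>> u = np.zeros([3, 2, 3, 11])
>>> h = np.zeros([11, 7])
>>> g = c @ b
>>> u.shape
(3, 2, 3, 11)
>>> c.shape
(2, 11, 3)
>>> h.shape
(11, 7)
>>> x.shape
(3, 2, 11, 2)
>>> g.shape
(2, 11, 2)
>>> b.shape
(3, 2)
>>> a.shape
(3,)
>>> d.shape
(3, 2, 11, 11)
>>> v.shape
(11, 3, 2)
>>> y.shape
(2, 11, 2, 11)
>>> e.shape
(3, 2, 11, 2)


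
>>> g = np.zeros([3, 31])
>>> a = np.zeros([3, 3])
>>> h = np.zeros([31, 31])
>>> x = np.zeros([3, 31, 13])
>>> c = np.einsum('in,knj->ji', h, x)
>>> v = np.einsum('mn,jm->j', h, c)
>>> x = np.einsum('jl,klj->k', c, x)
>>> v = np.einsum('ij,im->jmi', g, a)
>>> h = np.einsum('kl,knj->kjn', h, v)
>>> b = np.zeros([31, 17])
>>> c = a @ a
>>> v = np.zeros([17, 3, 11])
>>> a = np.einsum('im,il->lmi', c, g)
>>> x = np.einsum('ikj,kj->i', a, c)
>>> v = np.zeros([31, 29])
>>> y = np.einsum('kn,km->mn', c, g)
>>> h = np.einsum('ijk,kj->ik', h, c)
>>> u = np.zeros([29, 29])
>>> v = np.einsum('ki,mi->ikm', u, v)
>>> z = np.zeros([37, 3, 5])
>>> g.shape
(3, 31)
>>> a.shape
(31, 3, 3)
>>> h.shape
(31, 3)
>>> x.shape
(31,)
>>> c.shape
(3, 3)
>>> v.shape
(29, 29, 31)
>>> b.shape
(31, 17)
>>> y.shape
(31, 3)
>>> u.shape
(29, 29)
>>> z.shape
(37, 3, 5)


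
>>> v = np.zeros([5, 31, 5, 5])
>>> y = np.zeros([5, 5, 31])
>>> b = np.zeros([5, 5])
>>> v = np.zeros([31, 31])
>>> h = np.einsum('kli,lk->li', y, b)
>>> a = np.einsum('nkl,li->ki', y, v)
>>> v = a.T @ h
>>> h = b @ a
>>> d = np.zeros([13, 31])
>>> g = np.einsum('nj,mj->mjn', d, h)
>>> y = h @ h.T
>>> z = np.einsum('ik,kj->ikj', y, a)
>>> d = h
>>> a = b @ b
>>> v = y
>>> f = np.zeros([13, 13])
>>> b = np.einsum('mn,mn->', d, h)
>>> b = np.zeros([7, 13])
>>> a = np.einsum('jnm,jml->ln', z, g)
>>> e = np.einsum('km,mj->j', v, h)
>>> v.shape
(5, 5)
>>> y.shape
(5, 5)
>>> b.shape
(7, 13)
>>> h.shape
(5, 31)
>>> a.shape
(13, 5)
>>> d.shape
(5, 31)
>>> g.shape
(5, 31, 13)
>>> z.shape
(5, 5, 31)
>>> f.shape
(13, 13)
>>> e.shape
(31,)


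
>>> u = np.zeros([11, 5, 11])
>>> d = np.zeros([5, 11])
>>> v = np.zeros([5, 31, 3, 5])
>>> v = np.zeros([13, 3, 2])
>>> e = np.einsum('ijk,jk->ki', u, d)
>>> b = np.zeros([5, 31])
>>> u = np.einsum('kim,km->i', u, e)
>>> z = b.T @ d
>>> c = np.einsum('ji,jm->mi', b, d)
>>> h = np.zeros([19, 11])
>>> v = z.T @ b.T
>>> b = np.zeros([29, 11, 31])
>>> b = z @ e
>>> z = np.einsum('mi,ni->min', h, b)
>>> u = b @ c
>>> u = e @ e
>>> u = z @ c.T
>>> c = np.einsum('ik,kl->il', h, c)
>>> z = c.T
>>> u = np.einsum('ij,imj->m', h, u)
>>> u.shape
(11,)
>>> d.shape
(5, 11)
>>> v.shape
(11, 5)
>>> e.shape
(11, 11)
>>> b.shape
(31, 11)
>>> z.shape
(31, 19)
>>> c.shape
(19, 31)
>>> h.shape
(19, 11)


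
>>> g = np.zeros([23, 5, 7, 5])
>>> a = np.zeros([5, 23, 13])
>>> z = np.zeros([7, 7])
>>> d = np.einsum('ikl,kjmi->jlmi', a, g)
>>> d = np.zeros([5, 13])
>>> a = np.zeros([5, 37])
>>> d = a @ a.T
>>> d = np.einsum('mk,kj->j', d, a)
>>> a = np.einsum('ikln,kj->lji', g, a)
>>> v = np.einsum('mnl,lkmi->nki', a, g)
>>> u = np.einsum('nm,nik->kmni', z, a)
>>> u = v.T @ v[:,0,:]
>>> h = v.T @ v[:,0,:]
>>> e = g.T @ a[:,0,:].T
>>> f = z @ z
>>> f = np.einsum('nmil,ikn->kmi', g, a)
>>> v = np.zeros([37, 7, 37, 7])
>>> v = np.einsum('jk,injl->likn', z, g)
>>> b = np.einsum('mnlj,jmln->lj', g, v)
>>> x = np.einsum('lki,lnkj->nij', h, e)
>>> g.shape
(23, 5, 7, 5)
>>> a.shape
(7, 37, 23)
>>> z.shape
(7, 7)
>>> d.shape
(37,)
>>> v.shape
(5, 23, 7, 5)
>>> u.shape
(5, 5, 5)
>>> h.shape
(5, 5, 5)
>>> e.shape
(5, 7, 5, 7)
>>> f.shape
(37, 5, 7)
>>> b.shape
(7, 5)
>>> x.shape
(7, 5, 7)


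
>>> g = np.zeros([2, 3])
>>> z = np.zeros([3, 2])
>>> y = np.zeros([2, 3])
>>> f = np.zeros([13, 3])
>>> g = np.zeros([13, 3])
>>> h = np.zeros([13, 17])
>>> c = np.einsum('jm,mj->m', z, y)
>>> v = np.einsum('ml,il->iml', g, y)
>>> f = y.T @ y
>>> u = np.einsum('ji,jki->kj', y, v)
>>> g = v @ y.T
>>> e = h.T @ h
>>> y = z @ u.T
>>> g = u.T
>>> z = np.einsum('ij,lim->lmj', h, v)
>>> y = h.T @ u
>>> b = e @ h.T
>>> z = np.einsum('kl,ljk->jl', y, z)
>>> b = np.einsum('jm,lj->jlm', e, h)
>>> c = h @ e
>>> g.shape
(2, 13)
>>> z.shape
(3, 2)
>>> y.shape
(17, 2)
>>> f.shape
(3, 3)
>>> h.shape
(13, 17)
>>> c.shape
(13, 17)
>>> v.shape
(2, 13, 3)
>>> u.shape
(13, 2)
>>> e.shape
(17, 17)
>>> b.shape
(17, 13, 17)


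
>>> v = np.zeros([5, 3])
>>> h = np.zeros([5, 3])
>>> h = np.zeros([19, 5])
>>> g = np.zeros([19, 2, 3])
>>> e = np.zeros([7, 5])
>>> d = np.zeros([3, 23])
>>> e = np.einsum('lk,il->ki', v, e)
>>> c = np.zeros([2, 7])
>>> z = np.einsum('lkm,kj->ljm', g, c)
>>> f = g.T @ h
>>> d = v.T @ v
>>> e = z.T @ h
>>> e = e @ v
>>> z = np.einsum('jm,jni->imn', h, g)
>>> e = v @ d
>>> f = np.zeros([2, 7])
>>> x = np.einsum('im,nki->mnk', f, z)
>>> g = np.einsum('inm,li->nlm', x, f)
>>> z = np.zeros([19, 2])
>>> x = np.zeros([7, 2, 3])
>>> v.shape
(5, 3)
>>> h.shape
(19, 5)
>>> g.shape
(3, 2, 5)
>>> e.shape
(5, 3)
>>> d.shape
(3, 3)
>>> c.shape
(2, 7)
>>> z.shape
(19, 2)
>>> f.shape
(2, 7)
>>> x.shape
(7, 2, 3)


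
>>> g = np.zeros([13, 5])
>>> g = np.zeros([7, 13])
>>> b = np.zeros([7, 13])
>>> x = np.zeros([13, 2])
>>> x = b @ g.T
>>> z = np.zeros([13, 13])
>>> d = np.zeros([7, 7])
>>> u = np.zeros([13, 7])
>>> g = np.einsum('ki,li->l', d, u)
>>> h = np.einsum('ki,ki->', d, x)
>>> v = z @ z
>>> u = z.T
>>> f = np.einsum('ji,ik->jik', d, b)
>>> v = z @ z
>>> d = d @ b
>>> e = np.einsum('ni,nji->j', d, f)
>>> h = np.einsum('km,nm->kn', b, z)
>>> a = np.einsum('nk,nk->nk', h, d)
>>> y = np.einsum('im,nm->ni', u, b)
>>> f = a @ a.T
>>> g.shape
(13,)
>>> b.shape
(7, 13)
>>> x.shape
(7, 7)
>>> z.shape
(13, 13)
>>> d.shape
(7, 13)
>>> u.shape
(13, 13)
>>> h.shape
(7, 13)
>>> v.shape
(13, 13)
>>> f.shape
(7, 7)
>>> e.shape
(7,)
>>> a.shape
(7, 13)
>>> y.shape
(7, 13)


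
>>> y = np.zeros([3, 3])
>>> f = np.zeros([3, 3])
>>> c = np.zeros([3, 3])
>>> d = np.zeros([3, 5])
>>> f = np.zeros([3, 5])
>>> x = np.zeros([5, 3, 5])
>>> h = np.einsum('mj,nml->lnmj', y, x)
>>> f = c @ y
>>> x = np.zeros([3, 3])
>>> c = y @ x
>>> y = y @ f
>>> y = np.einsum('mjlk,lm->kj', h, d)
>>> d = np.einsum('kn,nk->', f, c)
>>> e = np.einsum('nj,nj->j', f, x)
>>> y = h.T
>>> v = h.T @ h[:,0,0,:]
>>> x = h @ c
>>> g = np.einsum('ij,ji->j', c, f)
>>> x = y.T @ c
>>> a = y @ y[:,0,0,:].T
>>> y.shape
(3, 3, 5, 5)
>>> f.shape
(3, 3)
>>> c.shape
(3, 3)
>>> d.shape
()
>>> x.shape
(5, 5, 3, 3)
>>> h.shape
(5, 5, 3, 3)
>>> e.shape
(3,)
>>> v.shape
(3, 3, 5, 3)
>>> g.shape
(3,)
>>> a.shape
(3, 3, 5, 3)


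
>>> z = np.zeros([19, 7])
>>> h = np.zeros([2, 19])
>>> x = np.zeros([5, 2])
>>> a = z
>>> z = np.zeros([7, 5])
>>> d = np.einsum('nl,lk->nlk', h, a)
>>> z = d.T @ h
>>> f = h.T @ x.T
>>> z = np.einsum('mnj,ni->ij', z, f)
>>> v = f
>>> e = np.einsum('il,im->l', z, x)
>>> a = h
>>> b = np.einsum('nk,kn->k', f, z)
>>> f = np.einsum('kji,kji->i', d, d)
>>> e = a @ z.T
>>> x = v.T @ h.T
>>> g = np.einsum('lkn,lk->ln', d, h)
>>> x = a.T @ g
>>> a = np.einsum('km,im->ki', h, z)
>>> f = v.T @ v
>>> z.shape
(5, 19)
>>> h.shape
(2, 19)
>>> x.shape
(19, 7)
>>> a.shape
(2, 5)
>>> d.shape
(2, 19, 7)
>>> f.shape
(5, 5)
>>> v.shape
(19, 5)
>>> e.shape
(2, 5)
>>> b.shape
(5,)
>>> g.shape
(2, 7)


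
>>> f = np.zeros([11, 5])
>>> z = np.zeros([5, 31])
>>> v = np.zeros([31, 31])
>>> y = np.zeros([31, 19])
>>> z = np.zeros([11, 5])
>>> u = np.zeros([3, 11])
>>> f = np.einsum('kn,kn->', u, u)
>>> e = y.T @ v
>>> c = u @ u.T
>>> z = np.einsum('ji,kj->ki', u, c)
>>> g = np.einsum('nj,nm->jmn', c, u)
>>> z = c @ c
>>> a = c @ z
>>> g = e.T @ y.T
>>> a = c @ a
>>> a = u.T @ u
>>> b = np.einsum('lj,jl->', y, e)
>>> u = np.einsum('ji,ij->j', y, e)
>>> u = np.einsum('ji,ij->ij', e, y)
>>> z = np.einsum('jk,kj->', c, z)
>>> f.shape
()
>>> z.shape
()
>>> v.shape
(31, 31)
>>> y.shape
(31, 19)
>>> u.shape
(31, 19)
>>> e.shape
(19, 31)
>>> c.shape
(3, 3)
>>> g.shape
(31, 31)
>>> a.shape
(11, 11)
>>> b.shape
()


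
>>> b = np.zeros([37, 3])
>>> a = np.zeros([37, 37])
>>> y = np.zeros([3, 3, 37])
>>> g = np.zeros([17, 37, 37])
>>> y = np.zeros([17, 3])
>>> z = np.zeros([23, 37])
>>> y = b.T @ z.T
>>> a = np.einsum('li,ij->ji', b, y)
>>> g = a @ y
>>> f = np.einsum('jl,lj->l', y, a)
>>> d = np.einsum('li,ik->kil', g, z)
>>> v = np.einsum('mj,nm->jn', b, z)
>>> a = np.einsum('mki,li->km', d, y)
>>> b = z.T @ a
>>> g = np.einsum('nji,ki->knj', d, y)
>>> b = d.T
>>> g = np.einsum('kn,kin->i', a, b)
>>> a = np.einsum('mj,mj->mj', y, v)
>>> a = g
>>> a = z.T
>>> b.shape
(23, 23, 37)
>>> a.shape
(37, 23)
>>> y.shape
(3, 23)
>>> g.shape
(23,)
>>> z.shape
(23, 37)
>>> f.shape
(23,)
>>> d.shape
(37, 23, 23)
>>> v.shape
(3, 23)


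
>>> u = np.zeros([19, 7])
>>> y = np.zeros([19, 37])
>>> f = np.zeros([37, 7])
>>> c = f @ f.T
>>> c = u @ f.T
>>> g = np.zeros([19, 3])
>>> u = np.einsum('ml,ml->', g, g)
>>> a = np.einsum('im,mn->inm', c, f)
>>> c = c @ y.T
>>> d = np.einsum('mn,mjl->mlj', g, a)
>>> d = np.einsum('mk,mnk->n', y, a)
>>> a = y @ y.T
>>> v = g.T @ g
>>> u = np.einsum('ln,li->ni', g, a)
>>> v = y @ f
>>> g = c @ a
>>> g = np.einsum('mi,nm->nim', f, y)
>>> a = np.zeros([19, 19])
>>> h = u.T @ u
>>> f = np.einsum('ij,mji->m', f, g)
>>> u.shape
(3, 19)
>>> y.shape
(19, 37)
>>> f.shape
(19,)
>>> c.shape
(19, 19)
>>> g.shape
(19, 7, 37)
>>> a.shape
(19, 19)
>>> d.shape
(7,)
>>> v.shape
(19, 7)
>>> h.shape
(19, 19)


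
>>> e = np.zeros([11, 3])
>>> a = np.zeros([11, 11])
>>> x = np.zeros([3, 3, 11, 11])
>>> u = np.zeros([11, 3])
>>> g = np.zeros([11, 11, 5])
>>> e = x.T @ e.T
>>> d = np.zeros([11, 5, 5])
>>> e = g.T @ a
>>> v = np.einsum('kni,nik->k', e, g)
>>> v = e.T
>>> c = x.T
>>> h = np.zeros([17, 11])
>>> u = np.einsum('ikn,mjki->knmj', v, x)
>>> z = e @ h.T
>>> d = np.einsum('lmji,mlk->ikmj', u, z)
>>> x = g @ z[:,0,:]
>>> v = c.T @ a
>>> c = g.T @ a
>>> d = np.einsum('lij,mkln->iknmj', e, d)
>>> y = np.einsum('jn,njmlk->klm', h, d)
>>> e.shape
(5, 11, 11)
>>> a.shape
(11, 11)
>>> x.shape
(11, 11, 17)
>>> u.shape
(11, 5, 3, 3)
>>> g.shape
(11, 11, 5)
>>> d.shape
(11, 17, 3, 3, 11)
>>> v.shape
(3, 3, 11, 11)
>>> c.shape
(5, 11, 11)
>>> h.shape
(17, 11)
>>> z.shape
(5, 11, 17)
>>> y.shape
(11, 3, 3)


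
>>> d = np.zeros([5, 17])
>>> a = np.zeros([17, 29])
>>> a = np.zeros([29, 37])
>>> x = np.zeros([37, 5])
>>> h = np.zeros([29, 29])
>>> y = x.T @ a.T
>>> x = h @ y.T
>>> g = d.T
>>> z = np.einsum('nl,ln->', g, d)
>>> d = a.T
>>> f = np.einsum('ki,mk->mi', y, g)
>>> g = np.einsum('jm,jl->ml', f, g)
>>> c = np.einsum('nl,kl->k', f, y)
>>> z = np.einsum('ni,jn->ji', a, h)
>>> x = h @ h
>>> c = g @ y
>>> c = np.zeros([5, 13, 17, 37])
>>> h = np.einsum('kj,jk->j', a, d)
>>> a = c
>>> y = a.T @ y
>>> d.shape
(37, 29)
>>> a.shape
(5, 13, 17, 37)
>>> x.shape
(29, 29)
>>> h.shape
(37,)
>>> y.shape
(37, 17, 13, 29)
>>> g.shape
(29, 5)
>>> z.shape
(29, 37)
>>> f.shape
(17, 29)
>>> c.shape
(5, 13, 17, 37)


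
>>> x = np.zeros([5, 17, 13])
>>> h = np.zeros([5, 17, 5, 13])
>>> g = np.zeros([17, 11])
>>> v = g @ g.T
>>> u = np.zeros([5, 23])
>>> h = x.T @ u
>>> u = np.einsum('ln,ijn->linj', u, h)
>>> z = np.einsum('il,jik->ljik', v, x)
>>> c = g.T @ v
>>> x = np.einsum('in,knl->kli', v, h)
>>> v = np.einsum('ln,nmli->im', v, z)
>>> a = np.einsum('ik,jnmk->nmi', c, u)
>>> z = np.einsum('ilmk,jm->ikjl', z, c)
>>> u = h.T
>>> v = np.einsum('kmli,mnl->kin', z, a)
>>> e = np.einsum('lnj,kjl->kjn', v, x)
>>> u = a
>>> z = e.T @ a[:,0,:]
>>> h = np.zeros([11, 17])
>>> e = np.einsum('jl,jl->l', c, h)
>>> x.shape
(13, 23, 17)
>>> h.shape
(11, 17)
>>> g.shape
(17, 11)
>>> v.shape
(17, 5, 23)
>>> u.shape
(13, 23, 11)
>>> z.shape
(5, 23, 11)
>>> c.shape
(11, 17)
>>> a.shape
(13, 23, 11)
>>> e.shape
(17,)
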